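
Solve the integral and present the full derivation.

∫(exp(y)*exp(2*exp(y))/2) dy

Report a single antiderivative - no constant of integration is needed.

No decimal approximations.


Step 1. Substitute u = exp(y), turning ∫(exp(y)*exp(2*exp(y))/2) dy into ∫(exp(2*u)/2) du: now ∫(exp(2*u)/2) du.
Step 2. Evaluate the standard form: now exp(2*u)/4.
Step 3. Substitute back u = exp(y): now exp(2*exp(y))/4.
Answer: exp(2*exp(y))/4.


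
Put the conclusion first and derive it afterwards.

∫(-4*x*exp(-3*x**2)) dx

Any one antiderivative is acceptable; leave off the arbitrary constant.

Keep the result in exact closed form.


The answer is 2*exp(-3*x**2)/3.
Step 1. Substitute u = x**2, turning ∫(-4*x*exp(-3*x**2)) dx into ∫(-2*exp(-3*u)) du: now ∫(-2*exp(-3*u)) du.
Step 2. Evaluate the standard form: now 2*exp(-3*u)/3.
Step 3. Substitute back u = x**2: now 2*exp(-3*x**2)/3.
Answer: 2*exp(-3*x**2)/3.


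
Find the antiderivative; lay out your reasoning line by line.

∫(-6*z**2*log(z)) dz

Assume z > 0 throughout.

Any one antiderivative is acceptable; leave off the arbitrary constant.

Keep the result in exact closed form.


Step 1. Integrate ∫(-6*z**2*log(z)) dz by parts with u = log(z), dv = (-6*z**2) dz, so v = -2*z**3 [assuming z > 0]: now -2*z**3*log(z) + ∫(2*z**2) dz.
Step 2. Evaluate the standard form: now -2*z**3*log(z) + 2*z**3/3.
Answer: -2*z**3*log(z) + 2*z**3/3.


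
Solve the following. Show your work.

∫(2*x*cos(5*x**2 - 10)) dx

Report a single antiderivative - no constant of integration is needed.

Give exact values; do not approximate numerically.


Step 1. Substitute u = x**2 - 2, turning ∫(2*x*cos(5*x**2 - 10)) dx into ∫(cos(5*u)) du: now ∫(cos(5*u)) du.
Step 2. Evaluate the standard form: now sin(5*u)/5.
Step 3. Substitute back u = x**2 - 2: now sin(5*x**2 - 10)/5.
Answer: sin(5*x**2 - 10)/5.


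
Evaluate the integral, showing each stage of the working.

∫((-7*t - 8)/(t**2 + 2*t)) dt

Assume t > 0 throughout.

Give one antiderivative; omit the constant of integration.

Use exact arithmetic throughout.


Step 1. Decompose ∫((-7*t - 8)/(t**2 + 2*t)) dt by partial fractions, (-7*t - 8)/(t**2 + 2*t) = -3/(t + 2) - 4/t: now ∫(-4/t) dt + ∫(-3/(t + 2)) dt.
Step 2. Evaluate the standard form [assuming t > 0]: now -4*log(t) + ∫(-3/(t + 2)) dt.
Step 3. Evaluate the standard form [assuming t > -2]: now -4*log(t) - 3*log(t + 2).
Answer: -4*log(t) - 3*log(t + 2).


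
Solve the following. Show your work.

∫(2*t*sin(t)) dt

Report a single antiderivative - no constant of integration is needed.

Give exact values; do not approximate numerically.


Step 1. Integrate ∫(2*t*sin(t)) dt by parts with u = t, dv = (2*sin(t)) dt, so v = -2*cos(t): now -2*t*cos(t) + ∫(2*cos(t)) dt.
Step 2. Evaluate the standard form: now -2*t*cos(t) + 2*sin(t).
Answer: -2*t*cos(t) + 2*sin(t).


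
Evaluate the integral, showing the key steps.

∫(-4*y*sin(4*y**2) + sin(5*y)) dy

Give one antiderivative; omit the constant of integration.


Step 1. Rewrite: now ∫(-4*y*sin(4*y**2)) dy + ∫(sin(5*y)) dy.
Step 2. Substitute u = y**2, turning ∫(-4*y*sin(4*y**2)) dy into ∫(-2*sin(4*u)) du: now ∫(-2*sin(4*u)) du + ∫(sin(5*y)) dy.
Step 3. Evaluate the standard form: now cos(4*u)/2 + ∫(sin(5*y)) dy.
Step 4. Substitute back u = y**2: now cos(4*y**2)/2 + ∫(sin(5*y)) dy.
Step 5. Evaluate the standard form: now -cos(5*y)/5 + cos(4*y**2)/2.
Answer: -cos(5*y)/5 + cos(4*y**2)/2.


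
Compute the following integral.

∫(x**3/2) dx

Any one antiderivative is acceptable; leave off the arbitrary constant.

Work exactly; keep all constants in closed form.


Answer: x**4/8.


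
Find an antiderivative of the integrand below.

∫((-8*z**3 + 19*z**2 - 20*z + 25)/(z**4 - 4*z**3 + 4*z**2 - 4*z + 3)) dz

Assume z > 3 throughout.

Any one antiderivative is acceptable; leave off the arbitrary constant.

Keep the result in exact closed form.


Answer: -4*log(z - 3) - 4*log(z - 1) + 3*atan(z).


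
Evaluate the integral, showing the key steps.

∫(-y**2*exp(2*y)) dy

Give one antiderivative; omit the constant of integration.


Step 1. Integrate ∫(-y**2*exp(2*y)) dy by parts with u = y**2, dv = (-exp(2*y)) dy, so v = -exp(2*y)/2: now -y**2*exp(2*y)/2 + ∫(y*exp(2*y)) dy.
Step 2. Integrate ∫(y*exp(2*y)) dy by parts with u = y, dv = (exp(2*y)) dy, so v = exp(2*y)/2: now -y**2*exp(2*y)/2 + y*exp(2*y)/2 + ∫(-exp(2*y)/2) dy.
Step 3. Evaluate the standard form: now -y**2*exp(2*y)/2 + y*exp(2*y)/2 - exp(2*y)/4.
Answer: -y**2*exp(2*y)/2 + y*exp(2*y)/2 - exp(2*y)/4.


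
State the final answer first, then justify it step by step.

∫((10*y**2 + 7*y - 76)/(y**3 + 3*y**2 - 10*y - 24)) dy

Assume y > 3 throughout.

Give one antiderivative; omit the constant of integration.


The answer is log(y - 3) + 5*log(y + 2) + 4*log(y + 4).
Step 1. Decompose ∫((10*y**2 + 7*y - 76)/(y**3 + 3*y**2 - 10*y - 24)) dy by partial fractions, (10*y**2 + 7*y - 76)/(y**3 + 3*y**2 - 10*y - 24) = 4/(y + 4) + 5/(y + 2) + 1/(y - 3): now ∫(1/(y - 3)) dy + ∫(5/(y + 2)) dy + ∫(4/(y + 4)) dy.
Step 2. Evaluate the standard form [assuming y > -4]: now 4*log(y + 4) + ∫(1/(y - 3)) dy + ∫(5/(y + 2)) dy.
Step 3. Evaluate the standard form [assuming y > 3]: now log(y - 3) + 4*log(y + 4) + ∫(5/(y + 2)) dy.
Step 4. Evaluate the standard form [assuming y > -2]: now log(y - 3) + 5*log(y + 2) + 4*log(y + 4).
Answer: log(y - 3) + 5*log(y + 2) + 4*log(y + 4).


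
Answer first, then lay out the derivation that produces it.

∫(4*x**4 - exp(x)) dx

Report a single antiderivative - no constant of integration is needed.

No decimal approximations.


The answer is 4*x**5/5 - exp(x).
Step 1. Rewrite: now ∫(4*x**4) dx + ∫(-exp(x)) dx.
Step 2. Evaluate the standard form: now -exp(x) + ∫(4*x**4) dx.
Step 3. Evaluate the standard form: now 4*x**5/5 - exp(x).
Answer: 4*x**5/5 - exp(x).


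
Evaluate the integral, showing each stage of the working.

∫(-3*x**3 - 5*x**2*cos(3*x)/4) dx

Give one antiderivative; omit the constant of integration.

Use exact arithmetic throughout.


Step 1. Rewrite: now ∫(-3*x**3) dx + ∫(-5*x**2*cos(3*x)/4) dx.
Step 2. Evaluate the standard form: now -3*x**4/4 + ∫(-5*x**2*cos(3*x)/4) dx.
Step 3. Integrate ∫(-5*x**2*cos(3*x)/4) dx by parts with u = x**2, dv = (-5*cos(3*x)/4) dx, so v = -5*sin(3*x)/12: now -3*x**4/4 - 5*x**2*sin(3*x)/12 + ∫(5*x*sin(3*x)/6) dx.
Step 4. Integrate ∫(5*x*sin(3*x)/6) dx by parts with u = x, dv = (5*sin(3*x)/6) dx, so v = -5*cos(3*x)/18: now -3*x**4/4 - 5*x**2*sin(3*x)/12 - 5*x*cos(3*x)/18 + ∫(5*cos(3*x)/18) dx.
Step 5. Evaluate the standard form: now -3*x**4/4 - 5*x**2*sin(3*x)/12 - 5*x*cos(3*x)/18 + 5*sin(3*x)/54.
Answer: -3*x**4/4 - 5*x**2*sin(3*x)/12 - 5*x*cos(3*x)/18 + 5*sin(3*x)/54.


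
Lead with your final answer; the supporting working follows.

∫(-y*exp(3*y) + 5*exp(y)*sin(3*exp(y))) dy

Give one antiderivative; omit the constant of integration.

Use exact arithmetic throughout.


The answer is -y*exp(3*y)/3 + exp(3*y)/9 - 5*cos(3*exp(y))/3.
Step 1. Rewrite: now ∫(-y*exp(3*y)) dy + ∫(5*exp(y)*sin(3*exp(y))) dy.
Step 2. Integrate ∫(-y*exp(3*y)) dy by parts with u = y, dv = (-exp(3*y)) dy, so v = -exp(3*y)/3: now -y*exp(3*y)/3 + ∫(5*exp(y)*sin(3*exp(y))) dy + ∫(exp(3*y)/3) dy.
Step 3. Evaluate the standard form: now -y*exp(3*y)/3 + exp(3*y)/9 + ∫(5*exp(y)*sin(3*exp(y))) dy.
Step 4. Substitute u = exp(y), turning ∫(5*exp(y)*sin(3*exp(y))) dy into ∫(5*sin(3*u)) du: now -y*exp(3*y)/3 + exp(3*y)/9 + ∫(5*sin(3*u)) du.
Step 5. Evaluate the standard form: now -y*exp(3*y)/3 + exp(3*y)/9 - 5*cos(3*u)/3.
Step 6. Substitute back u = exp(y): now -y*exp(3*y)/3 + exp(3*y)/9 - 5*cos(3*exp(y))/3.
Answer: -y*exp(3*y)/3 + exp(3*y)/9 - 5*cos(3*exp(y))/3.


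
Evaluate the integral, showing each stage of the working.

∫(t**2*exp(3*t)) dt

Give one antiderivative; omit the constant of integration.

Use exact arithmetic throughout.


Step 1. Integrate ∫(t**2*exp(3*t)) dt by parts with u = t**2, dv = (exp(3*t)) dt, so v = exp(3*t)/3: now t**2*exp(3*t)/3 + ∫(-2*t*exp(3*t)/3) dt.
Step 2. Integrate ∫(-2*t*exp(3*t)/3) dt by parts with u = t, dv = (-2*exp(3*t)/3) dt, so v = -2*exp(3*t)/9: now t**2*exp(3*t)/3 - 2*t*exp(3*t)/9 + ∫(2*exp(3*t)/9) dt.
Step 3. Evaluate the standard form: now t**2*exp(3*t)/3 - 2*t*exp(3*t)/9 + 2*exp(3*t)/27.
Answer: t**2*exp(3*t)/3 - 2*t*exp(3*t)/9 + 2*exp(3*t)/27.


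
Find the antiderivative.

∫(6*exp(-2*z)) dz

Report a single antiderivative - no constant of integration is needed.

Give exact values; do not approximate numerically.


Answer: -3*exp(-2*z).


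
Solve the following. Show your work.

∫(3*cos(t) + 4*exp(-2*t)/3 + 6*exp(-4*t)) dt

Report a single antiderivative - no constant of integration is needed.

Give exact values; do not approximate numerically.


Step 1. Rewrite: now ∫(6*exp(-4*t)) dt + ∫(4*exp(-2*t)/3) dt + ∫(3*cos(t)) dt.
Step 2. Evaluate the standard form: now ∫(4*exp(-2*t)/3) dt + ∫(3*cos(t)) dt - 3*exp(-4*t)/2.
Step 3. Evaluate the standard form: now 3*sin(t) + ∫(4*exp(-2*t)/3) dt - 3*exp(-4*t)/2.
Step 4. Evaluate the standard form: now 3*sin(t) - 2*exp(-2*t)/3 - 3*exp(-4*t)/2.
Answer: 3*sin(t) - 2*exp(-2*t)/3 - 3*exp(-4*t)/2.


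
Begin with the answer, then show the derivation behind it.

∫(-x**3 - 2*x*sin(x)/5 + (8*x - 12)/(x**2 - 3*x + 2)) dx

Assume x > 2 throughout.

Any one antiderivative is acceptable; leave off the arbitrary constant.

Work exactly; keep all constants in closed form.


The answer is -x**4/4 + 2*x*cos(x)/5 + 4*log(x - 2) + 4*log(x - 1) - 2*sin(x)/5.
Step 1. Rewrite: now ∫(-x**3) dx + ∫(-2*x*sin(x)/5) dx + ∫((8*x - 12)/(x**2 - 3*x + 2)) dx.
Step 2. Evaluate the standard form: now -x**4/4 + ∫(-2*x*sin(x)/5) dx + ∫((8*x - 12)/(x**2 - 3*x + 2)) dx.
Step 3. Decompose ∫((8*x - 12)/(x**2 - 3*x + 2)) dx by partial fractions, (8*x - 12)/(x**2 - 3*x + 2) = 4/(x - 1) + 4/(x - 2): now -x**4/4 + ∫(-2*x*sin(x)/5) dx + ∫(4/(x - 2)) dx + ∫(4/(x - 1)) dx.
Step 4. Evaluate the standard form [assuming x > 2]: now -x**4/4 + 4*log(x - 2) + ∫(-2*x*sin(x)/5) dx + ∫(4/(x - 1)) dx.
Step 5. Evaluate the standard form [assuming x > 1]: now -x**4/4 + 4*log(x - 2) + 4*log(x - 1) + ∫(-2*x*sin(x)/5) dx.
Step 6. Integrate ∫(-2*x*sin(x)/5) dx by parts with u = x, dv = (-2*sin(x)/5) dx, so v = 2*cos(x)/5: now -x**4/4 + 2*x*cos(x)/5 + 4*log(x - 2) + 4*log(x - 1) + ∫(-2*cos(x)/5) dx.
Step 7. Evaluate the standard form: now -x**4/4 + 2*x*cos(x)/5 + 4*log(x - 2) + 4*log(x - 1) - 2*sin(x)/5.
Answer: -x**4/4 + 2*x*cos(x)/5 + 4*log(x - 2) + 4*log(x - 1) - 2*sin(x)/5.


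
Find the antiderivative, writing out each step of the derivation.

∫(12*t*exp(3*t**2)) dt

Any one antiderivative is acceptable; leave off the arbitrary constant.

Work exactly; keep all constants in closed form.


Step 1. Substitute u = t**2, turning ∫(12*t*exp(3*t**2)) dt into ∫(6*exp(3*u)) du: now ∫(6*exp(3*u)) du.
Step 2. Evaluate the standard form: now 2*exp(3*u).
Step 3. Substitute back u = t**2: now 2*exp(3*t**2).
Answer: 2*exp(3*t**2).


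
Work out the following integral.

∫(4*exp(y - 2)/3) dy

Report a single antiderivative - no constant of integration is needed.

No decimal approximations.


Answer: 4*exp(y - 2)/3.


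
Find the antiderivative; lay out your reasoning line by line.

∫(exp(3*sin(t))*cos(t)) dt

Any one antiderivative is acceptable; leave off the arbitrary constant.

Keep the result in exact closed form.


Step 1. Substitute u = sin(t), turning ∫(exp(3*sin(t))*cos(t)) dt into ∫(exp(3*u)) du: now ∫(exp(3*u)) du.
Step 2. Evaluate the standard form: now exp(3*u)/3.
Step 3. Substitute back u = sin(t): now exp(3*sin(t))/3.
Answer: exp(3*sin(t))/3.


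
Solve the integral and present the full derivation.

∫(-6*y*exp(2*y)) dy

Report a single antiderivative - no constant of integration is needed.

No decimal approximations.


Step 1. Integrate ∫(-6*y*exp(2*y)) dy by parts with u = y, dv = (-6*exp(2*y)) dy, so v = -3*exp(2*y): now -3*y*exp(2*y) + ∫(3*exp(2*y)) dy.
Step 2. Evaluate the standard form: now -3*y*exp(2*y) + 3*exp(2*y)/2.
Answer: -3*y*exp(2*y) + 3*exp(2*y)/2.


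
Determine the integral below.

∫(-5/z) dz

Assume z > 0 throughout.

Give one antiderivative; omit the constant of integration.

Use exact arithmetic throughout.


Answer: -5*log(z).


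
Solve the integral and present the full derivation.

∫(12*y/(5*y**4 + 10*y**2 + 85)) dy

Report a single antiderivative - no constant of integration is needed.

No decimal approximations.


Step 1. Substitute u = y**2 + 1, turning ∫(12*y/(5*y**4 + 10*y**2 + 85)) dy into ∫(6/(5*(u**2 + 16))) du: now ∫(6/(5*(u**2 + 16))) du.
Step 2. Evaluate the standard form: now 3*atan(u/4)/10.
Step 3. Substitute back u = y**2 + 1: now 3*atan(y**2/4 + 1/4)/10.
Answer: 3*atan(y**2/4 + 1/4)/10.


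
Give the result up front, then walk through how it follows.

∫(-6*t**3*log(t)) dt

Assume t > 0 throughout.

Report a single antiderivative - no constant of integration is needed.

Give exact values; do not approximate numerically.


The answer is -3*t**4*log(t)/2 + 3*t**4/8.
Step 1. Integrate ∫(-6*t**3*log(t)) dt by parts with u = log(t), dv = (-6*t**3) dt, so v = -3*t**4/2 [assuming t > 0]: now -3*t**4*log(t)/2 + ∫(3*t**3/2) dt.
Step 2. Evaluate the standard form: now -3*t**4*log(t)/2 + 3*t**4/8.
Answer: -3*t**4*log(t)/2 + 3*t**4/8.


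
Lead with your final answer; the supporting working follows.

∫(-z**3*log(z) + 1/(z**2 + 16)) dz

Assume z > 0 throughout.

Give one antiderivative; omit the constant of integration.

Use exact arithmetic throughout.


The answer is -z**4*log(z)/4 + z**4/16 + atan(z/4)/4.
Step 1. Rewrite: now ∫(-z**3*log(z)) dz + ∫(1/(z**2 + 16)) dz.
Step 2. Integrate ∫(-z**3*log(z)) dz by parts with u = log(z), dv = (-z**3) dz, so v = -z**4/4 [assuming z > 0]: now -z**4*log(z)/4 + ∫(z**3/4) dz + ∫(1/(z**2 + 16)) dz.
Step 3. Evaluate the standard form: now -z**4*log(z)/4 + z**4/16 + ∫(1/(z**2 + 16)) dz.
Step 4. Evaluate the standard form: now -z**4*log(z)/4 + z**4/16 + atan(z/4)/4.
Answer: -z**4*log(z)/4 + z**4/16 + atan(z/4)/4.


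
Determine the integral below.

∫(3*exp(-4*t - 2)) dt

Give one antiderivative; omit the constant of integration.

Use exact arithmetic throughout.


Answer: -3*exp(-4*t - 2)/4.


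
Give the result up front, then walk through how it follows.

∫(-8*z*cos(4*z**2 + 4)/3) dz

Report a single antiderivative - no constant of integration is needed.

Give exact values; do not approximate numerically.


The answer is -sin(4*z**2 + 4)/3.
Step 1. Substitute u = z**2 + 1, turning ∫(-8*z*cos(4*z**2 + 4)/3) dz into ∫(-4*cos(4*u)/3) du: now ∫(-4*cos(4*u)/3) du.
Step 2. Evaluate the standard form: now -sin(4*u)/3.
Step 3. Substitute back u = z**2 + 1: now -sin(4*z**2 + 4)/3.
Answer: -sin(4*z**2 + 4)/3.


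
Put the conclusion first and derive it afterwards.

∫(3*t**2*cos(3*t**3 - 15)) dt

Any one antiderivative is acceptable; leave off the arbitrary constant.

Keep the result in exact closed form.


The answer is sin(3*t**3 - 15)/3.
Step 1. Substitute u = t**3 - 5, turning ∫(3*t**2*cos(3*t**3 - 15)) dt into ∫(cos(3*u)) du: now ∫(cos(3*u)) du.
Step 2. Evaluate the standard form: now sin(3*u)/3.
Step 3. Substitute back u = t**3 - 5: now sin(3*t**3 - 15)/3.
Answer: sin(3*t**3 - 15)/3.


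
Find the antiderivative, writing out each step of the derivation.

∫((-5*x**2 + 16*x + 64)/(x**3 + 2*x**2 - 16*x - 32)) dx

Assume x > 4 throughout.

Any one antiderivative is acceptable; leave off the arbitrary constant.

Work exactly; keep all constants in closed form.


Step 1. Decompose ∫((-5*x**2 + 16*x + 64)/(x**3 + 2*x**2 - 16*x - 32)) dx by partial fractions, (-5*x**2 + 16*x + 64)/(x**3 + 2*x**2 - 16*x - 32) = -5/(x + 4) - 1/(x + 2) + 1/(x - 4): now ∫(1/(x - 4)) dx + ∫(-1/(x + 2)) dx + ∫(-5/(x + 4)) dx.
Step 2. Evaluate the standard form [assuming x > -4]: now -5*log(x + 4) + ∫(1/(x - 4)) dx + ∫(-1/(x + 2)) dx.
Step 3. Evaluate the standard form [assuming x > 4]: now log(x - 4) - 5*log(x + 4) + ∫(-1/(x + 2)) dx.
Step 4. Evaluate the standard form [assuming x > -2]: now log(x - 4) - log(x + 2) - 5*log(x + 4).
Answer: log(x - 4) - log(x + 2) - 5*log(x + 4).


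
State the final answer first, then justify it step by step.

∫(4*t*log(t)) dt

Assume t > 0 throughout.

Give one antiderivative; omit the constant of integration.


The answer is 2*t**2*log(t) - t**2.
Step 1. Integrate ∫(4*t*log(t)) dt by parts with u = log(t), dv = (4*t) dt, so v = 2*t**2 [assuming t > 0]: now 2*t**2*log(t) + ∫(-2*t) dt.
Step 2. Evaluate the standard form: now 2*t**2*log(t) - t**2.
Answer: 2*t**2*log(t) - t**2.


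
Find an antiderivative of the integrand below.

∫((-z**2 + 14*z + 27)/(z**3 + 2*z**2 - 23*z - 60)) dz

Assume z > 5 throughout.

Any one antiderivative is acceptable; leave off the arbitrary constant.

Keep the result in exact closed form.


Answer: log(z - 5) + 3*log(z + 3) - 5*log(z + 4).


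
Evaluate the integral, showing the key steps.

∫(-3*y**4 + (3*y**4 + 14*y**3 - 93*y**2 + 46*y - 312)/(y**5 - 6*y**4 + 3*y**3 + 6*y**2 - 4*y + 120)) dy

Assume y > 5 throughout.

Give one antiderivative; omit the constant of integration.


Step 1. Rewrite: now ∫(-3*y**4) dy + ∫((3*y**4 + 14*y**3 - 93*y**2 + 46*y - 312)/(y**5 - 6*y**4 + 3*y**3 + 6*y**2 - 4*y + 120)) dy.
Step 2. Evaluate the standard form: now -3*y**5/5 + ∫((3*y**4 + 14*y**3 - 93*y**2 + 46*y - 312)/(y**5 - 6*y**4 + 3*y**3 + 6*y**2 - 4*y + 120)) dy.
Step 3. Decompose ∫((3*y**4 + 14*y**3 - 93*y**2 + 46*y - 312)/(y**5 - 6*y**4 + 3*y**3 + 6*y**2 - 4*y + 120)) dy by partial fractions, (3*y**4 + 14*y**3 - 93*y**2 + 46*y - 312)/(y**5 - 6*y**4 + 3*y**3 + 6*y**2 - 4*y + 120) = 2/(y**2 + 4) - 3/(y + 2) + 3/(y - 3) + 3/(y - 5): now -3*y**5/5 + ∫(3/(y - 5)) dy + ∫(3/(y - 3)) dy + ∫(-3/(y + 2)) dy + ∫(2/(y**2 + 4)) dy.
Step 4. Evaluate the standard form [assuming y > 5]: now -3*y**5/5 + 3*log(y - 5) + ∫(3/(y - 3)) dy + ∫(-3/(y + 2)) dy + ∫(2/(y**2 + 4)) dy.
Step 5. Evaluate the standard form [assuming y > -2]: now -3*y**5/5 + 3*log(y - 5) - 3*log(y + 2) + ∫(3/(y - 3)) dy + ∫(2/(y**2 + 4)) dy.
Step 6. Evaluate the standard form [assuming y > 3]: now -3*y**5/5 + 3*log(y - 5) + 3*log(y - 3) - 3*log(y + 2) + ∫(2/(y**2 + 4)) dy.
Step 7. Evaluate the standard form: now -3*y**5/5 + 3*log(y - 5) + 3*log(y - 3) - 3*log(y + 2) + atan(y/2).
Answer: -3*y**5/5 + 3*log(y - 5) + 3*log(y - 3) - 3*log(y + 2) + atan(y/2).


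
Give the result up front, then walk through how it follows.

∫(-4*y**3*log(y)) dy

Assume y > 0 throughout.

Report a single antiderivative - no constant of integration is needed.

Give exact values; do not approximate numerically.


The answer is -y**4*log(y) + y**4/4.
Step 1. Integrate ∫(-4*y**3*log(y)) dy by parts with u = log(y), dv = (-4*y**3) dy, so v = -y**4 [assuming y > 0]: now -y**4*log(y) + ∫(y**3) dy.
Step 2. Evaluate the standard form: now -y**4*log(y) + y**4/4.
Answer: -y**4*log(y) + y**4/4.


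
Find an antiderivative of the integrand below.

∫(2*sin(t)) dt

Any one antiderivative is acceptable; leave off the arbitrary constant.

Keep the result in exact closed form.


Answer: -2*cos(t).


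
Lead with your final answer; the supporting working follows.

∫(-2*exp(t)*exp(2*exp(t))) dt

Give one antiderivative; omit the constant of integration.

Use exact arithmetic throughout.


The answer is -exp(2*exp(t)).
Step 1. Substitute u = exp(t), turning ∫(-2*exp(t)*exp(2*exp(t))) dt into ∫(-2*exp(2*u)) du: now ∫(-2*exp(2*u)) du.
Step 2. Evaluate the standard form: now -exp(2*u).
Step 3. Substitute back u = exp(t): now -exp(2*exp(t)).
Answer: -exp(2*exp(t)).


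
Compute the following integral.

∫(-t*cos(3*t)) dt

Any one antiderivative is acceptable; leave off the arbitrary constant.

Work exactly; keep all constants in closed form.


Answer: -t*sin(3*t)/3 - cos(3*t)/9.


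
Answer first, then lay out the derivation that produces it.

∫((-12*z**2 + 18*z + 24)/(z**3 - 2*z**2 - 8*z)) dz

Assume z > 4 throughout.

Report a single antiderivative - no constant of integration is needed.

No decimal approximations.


The answer is -3*log(z) - 4*log(z - 4) - 5*log(z + 2).
Step 1. Decompose ∫((-12*z**2 + 18*z + 24)/(z**3 - 2*z**2 - 8*z)) dz by partial fractions, (-12*z**2 + 18*z + 24)/(z**3 - 2*z**2 - 8*z) = -5/(z + 2) - 4/(z - 4) - 3/z: now ∫(-3/z) dz + ∫(-4/(z - 4)) dz + ∫(-5/(z + 2)) dz.
Step 2. Evaluate the standard form [assuming z > 0]: now -3*log(z) + ∫(-4/(z - 4)) dz + ∫(-5/(z + 2)) dz.
Step 3. Evaluate the standard form [assuming z > -2]: now -3*log(z) - 5*log(z + 2) + ∫(-4/(z - 4)) dz.
Step 4. Evaluate the standard form [assuming z > 4]: now -3*log(z) - 4*log(z - 4) - 5*log(z + 2).
Answer: -3*log(z) - 4*log(z - 4) - 5*log(z + 2).


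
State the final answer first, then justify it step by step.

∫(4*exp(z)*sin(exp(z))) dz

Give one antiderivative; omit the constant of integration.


The answer is -4*cos(exp(z)).
Step 1. Substitute u = exp(z), turning ∫(4*exp(z)*sin(exp(z))) dz into ∫(4*sin(u)) du: now ∫(4*sin(u)) du.
Step 2. Evaluate the standard form: now -4*cos(u).
Step 3. Substitute back u = exp(z): now -4*cos(exp(z)).
Answer: -4*cos(exp(z)).


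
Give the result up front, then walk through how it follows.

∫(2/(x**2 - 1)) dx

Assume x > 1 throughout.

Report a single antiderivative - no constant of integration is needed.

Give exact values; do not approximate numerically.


The answer is log(x - 1) - log(x + 1).
Step 1. Decompose ∫(2/(x**2 - 1)) dx by partial fractions, 2/(x**2 - 1) = -1/(x + 1) + 1/(x - 1): now ∫(1/(x - 1)) dx + ∫(-1/(x + 1)) dx.
Step 2. Evaluate the standard form [assuming x > -1]: now -log(x + 1) + ∫(1/(x - 1)) dx.
Step 3. Evaluate the standard form [assuming x > 1]: now log(x - 1) - log(x + 1).
Answer: log(x - 1) - log(x + 1).


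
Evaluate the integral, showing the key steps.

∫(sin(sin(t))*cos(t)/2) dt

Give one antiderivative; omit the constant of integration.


Step 1. Substitute u = sin(t), turning ∫(sin(sin(t))*cos(t)/2) dt into ∫(sin(u)/2) du: now ∫(sin(u)/2) du.
Step 2. Evaluate the standard form: now -cos(u)/2.
Step 3. Substitute back u = sin(t): now -cos(sin(t))/2.
Answer: -cos(sin(t))/2.


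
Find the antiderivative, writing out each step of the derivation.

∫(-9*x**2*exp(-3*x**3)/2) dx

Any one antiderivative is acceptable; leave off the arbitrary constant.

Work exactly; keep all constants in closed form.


Step 1. Substitute u = x**3, turning ∫(-9*x**2*exp(-3*x**3)/2) dx into ∫(-3*exp(-3*u)/2) du: now ∫(-3*exp(-3*u)/2) du.
Step 2. Evaluate the standard form: now exp(-3*u)/2.
Step 3. Substitute back u = x**3: now exp(-3*x**3)/2.
Answer: exp(-3*x**3)/2.


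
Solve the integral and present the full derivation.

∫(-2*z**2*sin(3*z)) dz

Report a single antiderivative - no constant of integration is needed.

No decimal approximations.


Step 1. Integrate ∫(-2*z**2*sin(3*z)) dz by parts with u = z**2, dv = (-2*sin(3*z)) dz, so v = 2*cos(3*z)/3: now 2*z**2*cos(3*z)/3 + ∫(-4*z*cos(3*z)/3) dz.
Step 2. Integrate ∫(-4*z*cos(3*z)/3) dz by parts with u = z, dv = (-4*cos(3*z)/3) dz, so v = -4*sin(3*z)/9: now 2*z**2*cos(3*z)/3 - 4*z*sin(3*z)/9 + ∫(4*sin(3*z)/9) dz.
Step 3. Evaluate the standard form: now 2*z**2*cos(3*z)/3 - 4*z*sin(3*z)/9 - 4*cos(3*z)/27.
Answer: 2*z**2*cos(3*z)/3 - 4*z*sin(3*z)/9 - 4*cos(3*z)/27.


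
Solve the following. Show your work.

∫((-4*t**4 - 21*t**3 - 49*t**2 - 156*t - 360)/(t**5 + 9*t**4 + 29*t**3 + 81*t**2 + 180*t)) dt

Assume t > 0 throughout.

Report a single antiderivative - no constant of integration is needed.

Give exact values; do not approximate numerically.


Step 1. Decompose ∫((-4*t**4 - 21*t**3 - 49*t**2 - 156*t - 360)/(t**5 + 9*t**4 + 29*t**3 + 81*t**2 + 180*t)) dt by partial fractions, (-4*t**4 - 21*t**3 - 49*t**2 - 156*t - 360)/(t**5 + 9*t**4 + 29*t**3 + 81*t**2 + 180*t) = 3/(t**2 + 9) - 4/(t + 5) + 2/(t + 4) - 2/t: now ∫(-2/t) dt + ∫(2/(t + 4)) dt + ∫(-4/(t + 5)) dt + ∫(3/(t**2 + 9)) dt.
Step 2. Evaluate the standard form [assuming t > 0]: now -2*log(t) + ∫(2/(t + 4)) dt + ∫(-4/(t + 5)) dt + ∫(3/(t**2 + 9)) dt.
Step 3. Evaluate the standard form [assuming t > -5]: now -2*log(t) - 4*log(t + 5) + ∫(2/(t + 4)) dt + ∫(3/(t**2 + 9)) dt.
Step 4. Evaluate the standard form [assuming t > -4]: now -2*log(t) + 2*log(t + 4) - 4*log(t + 5) + ∫(3/(t**2 + 9)) dt.
Step 5. Evaluate the standard form: now -2*log(t) + 2*log(t + 4) - 4*log(t + 5) + atan(t/3).
Answer: -2*log(t) + 2*log(t + 4) - 4*log(t + 5) + atan(t/3).


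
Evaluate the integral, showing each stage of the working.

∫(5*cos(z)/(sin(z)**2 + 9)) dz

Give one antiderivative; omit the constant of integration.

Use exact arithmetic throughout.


Step 1. Substitute u = sin(z), turning ∫(5*cos(z)/(sin(z)**2 + 9)) dz into ∫(5/(u**2 + 9)) du: now ∫(5/(u**2 + 9)) du.
Step 2. Evaluate the standard form: now 5*atan(u/3)/3.
Step 3. Substitute back u = sin(z): now 5*atan(sin(z)/3)/3.
Answer: 5*atan(sin(z)/3)/3.


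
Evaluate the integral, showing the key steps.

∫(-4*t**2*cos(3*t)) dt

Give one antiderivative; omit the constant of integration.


Step 1. Integrate ∫(-4*t**2*cos(3*t)) dt by parts with u = t**2, dv = (-4*cos(3*t)) dt, so v = -4*sin(3*t)/3: now -4*t**2*sin(3*t)/3 + ∫(8*t*sin(3*t)/3) dt.
Step 2. Integrate ∫(8*t*sin(3*t)/3) dt by parts with u = t, dv = (8*sin(3*t)/3) dt, so v = -8*cos(3*t)/9: now -4*t**2*sin(3*t)/3 - 8*t*cos(3*t)/9 + ∫(8*cos(3*t)/9) dt.
Step 3. Evaluate the standard form: now -4*t**2*sin(3*t)/3 - 8*t*cos(3*t)/9 + 8*sin(3*t)/27.
Answer: -4*t**2*sin(3*t)/3 - 8*t*cos(3*t)/9 + 8*sin(3*t)/27.


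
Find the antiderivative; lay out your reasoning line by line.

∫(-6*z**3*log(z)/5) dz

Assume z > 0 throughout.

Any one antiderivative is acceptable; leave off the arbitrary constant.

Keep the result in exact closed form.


Step 1. Integrate ∫(-6*z**3*log(z)/5) dz by parts with u = log(z), dv = (-6*z**3/5) dz, so v = -3*z**4/10 [assuming z > 0]: now -3*z**4*log(z)/10 + ∫(3*z**3/10) dz.
Step 2. Evaluate the standard form: now -3*z**4*log(z)/10 + 3*z**4/40.
Answer: -3*z**4*log(z)/10 + 3*z**4/40.


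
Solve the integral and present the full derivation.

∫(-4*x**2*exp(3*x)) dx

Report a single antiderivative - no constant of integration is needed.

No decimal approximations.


Step 1. Integrate ∫(-4*x**2*exp(3*x)) dx by parts with u = x**2, dv = (-4*exp(3*x)) dx, so v = -4*exp(3*x)/3: now -4*x**2*exp(3*x)/3 + ∫(8*x*exp(3*x)/3) dx.
Step 2. Integrate ∫(8*x*exp(3*x)/3) dx by parts with u = x, dv = (8*exp(3*x)/3) dx, so v = 8*exp(3*x)/9: now -4*x**2*exp(3*x)/3 + 8*x*exp(3*x)/9 + ∫(-8*exp(3*x)/9) dx.
Step 3. Evaluate the standard form: now -4*x**2*exp(3*x)/3 + 8*x*exp(3*x)/9 - 8*exp(3*x)/27.
Answer: -4*x**2*exp(3*x)/3 + 8*x*exp(3*x)/9 - 8*exp(3*x)/27.


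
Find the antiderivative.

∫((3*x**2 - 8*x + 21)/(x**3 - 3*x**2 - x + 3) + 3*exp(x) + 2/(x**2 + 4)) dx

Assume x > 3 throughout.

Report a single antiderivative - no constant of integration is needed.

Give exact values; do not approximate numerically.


Answer: 3*exp(x) + 3*log(x - 3) - 4*log(x - 1) + 4*log(x + 1) + atan(x/2).


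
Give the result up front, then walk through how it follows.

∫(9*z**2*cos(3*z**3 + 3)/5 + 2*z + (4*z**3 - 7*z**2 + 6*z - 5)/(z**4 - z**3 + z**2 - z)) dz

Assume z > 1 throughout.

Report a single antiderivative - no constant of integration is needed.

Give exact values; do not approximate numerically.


The answer is z**2 + 5*log(z) - log(z - 1) + sin(3*z**3 + 3)/5 - 2*atan(z).
Step 1. Rewrite: now ∫(2*z) dz + ∫(9*z**2*cos(3*z**3 + 3)/5) dz + ∫((4*z**3 - 7*z**2 + 6*z - 5)/(z**4 - z**3 + z**2 - z)) dz.
Step 2. Decompose ∫((4*z**3 - 7*z**2 + 6*z - 5)/(z**4 - z**3 + z**2 - z)) dz by partial fractions, (4*z**3 - 7*z**2 + 6*z - 5)/(z**4 - z**3 + z**2 - z) = -2/(z**2 + 1) - 1/(z - 1) + 5/z: now ∫(5/z) dz + ∫(2*z) dz + ∫(9*z**2*cos(3*z**3 + 3)/5) dz + ∫(-1/(z - 1)) dz + ∫(-2/(z**2 + 1)) dz.
Step 3. Evaluate the standard form [assuming z > 0]: now 5*log(z) + ∫(2*z) dz + ∫(9*z**2*cos(3*z**3 + 3)/5) dz + ∫(-1/(z - 1)) dz + ∫(-2/(z**2 + 1)) dz.
Step 4. Evaluate the standard form [assuming z > 1]: now 5*log(z) - log(z - 1) + ∫(2*z) dz + ∫(9*z**2*cos(3*z**3 + 3)/5) dz + ∫(-2/(z**2 + 1)) dz.
Step 5. Evaluate the standard form: now 5*log(z) - log(z - 1) - 2*atan(z) + ∫(2*z) dz + ∫(9*z**2*cos(3*z**3 + 3)/5) dz.
Step 6. Substitute u = z**3 + 1, turning ∫(9*z**2*cos(3*z**3 + 3)/5) dz into ∫(3*cos(3*u)/5) du: now 5*log(z) - log(z - 1) - 2*atan(z) + ∫(2*z) dz + ∫(3*cos(3*u)/5) du.
Step 7. Evaluate the standard form: now 5*log(z) - log(z - 1) + sin(3*u)/5 - 2*atan(z) + ∫(2*z) dz.
Step 8. Substitute back u = z**3 + 1: now 5*log(z) - log(z - 1) + sin(3*z**3 + 3)/5 - 2*atan(z) + ∫(2*z) dz.
Step 9. Evaluate the standard form: now z**2 + 5*log(z) - log(z - 1) + sin(3*z**3 + 3)/5 - 2*atan(z).
Answer: z**2 + 5*log(z) - log(z - 1) + sin(3*z**3 + 3)/5 - 2*atan(z).


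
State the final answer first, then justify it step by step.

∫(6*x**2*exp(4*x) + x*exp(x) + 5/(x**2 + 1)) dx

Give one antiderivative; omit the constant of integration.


The answer is 3*x**2*exp(4*x)/2 - 3*x*exp(4*x)/4 + x*exp(x) + 3*exp(4*x)/16 - exp(x) + 5*atan(x).
Step 1. Rewrite: now ∫(x*exp(x)) dx + ∫(6*x**2*exp(4*x)) dx + ∫(5/(x**2 + 1)) dx.
Step 2. Evaluate the standard form: now 5*atan(x) + ∫(x*exp(x)) dx + ∫(6*x**2*exp(4*x)) dx.
Step 3. Integrate ∫(6*x**2*exp(4*x)) dx by parts with u = x**2, dv = (6*exp(4*x)) dx, so v = 3*exp(4*x)/2: now 3*x**2*exp(4*x)/2 + 5*atan(x) + ∫(x*exp(x)) dx + ∫(-3*x*exp(4*x)) dx.
Step 4. Integrate ∫(-3*x*exp(4*x)) dx by parts with u = x, dv = (-3*exp(4*x)) dx, so v = -3*exp(4*x)/4: now 3*x**2*exp(4*x)/2 - 3*x*exp(4*x)/4 + 5*atan(x) + ∫(x*exp(x)) dx + ∫(3*exp(4*x)/4) dx.
Step 5. Evaluate the standard form: now 3*x**2*exp(4*x)/2 - 3*x*exp(4*x)/4 + 3*exp(4*x)/16 + 5*atan(x) + ∫(x*exp(x)) dx.
Step 6. Integrate ∫(x*exp(x)) dx by parts with u = x, dv = (exp(x)) dx, so v = exp(x): now 3*x**2*exp(4*x)/2 - 3*x*exp(4*x)/4 + x*exp(x) + 3*exp(4*x)/16 + 5*atan(x) + ∫(-exp(x)) dx.
Step 7. Evaluate the standard form: now 3*x**2*exp(4*x)/2 - 3*x*exp(4*x)/4 + x*exp(x) + 3*exp(4*x)/16 - exp(x) + 5*atan(x).
Answer: 3*x**2*exp(4*x)/2 - 3*x*exp(4*x)/4 + x*exp(x) + 3*exp(4*x)/16 - exp(x) + 5*atan(x).


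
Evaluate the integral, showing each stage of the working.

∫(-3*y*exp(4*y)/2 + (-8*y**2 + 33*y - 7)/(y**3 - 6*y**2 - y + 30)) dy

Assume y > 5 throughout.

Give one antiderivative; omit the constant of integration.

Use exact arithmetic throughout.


Step 1. Rewrite: now ∫(-3*y*exp(4*y)/2) dy + ∫((-8*y**2 + 33*y - 7)/(y**3 - 6*y**2 - y + 30)) dy.
Step 2. Decompose ∫((-8*y**2 + 33*y - 7)/(y**3 - 6*y**2 - y + 30)) dy by partial fractions, (-8*y**2 + 33*y - 7)/(y**3 - 6*y**2 - y + 30) = -3/(y + 2) - 2/(y - 3) - 3/(y - 5): now ∫(-3*y*exp(4*y)/2) dy + ∫(-3/(y - 5)) dy + ∫(-2/(y - 3)) dy + ∫(-3/(y + 2)) dy.
Step 3. Evaluate the standard form [assuming y > 5]: now -3*log(y - 5) + ∫(-3*y*exp(4*y)/2) dy + ∫(-2/(y - 3)) dy + ∫(-3/(y + 2)) dy.
Step 4. Evaluate the standard form [assuming y > -2]: now -3*log(y - 5) - 3*log(y + 2) + ∫(-3*y*exp(4*y)/2) dy + ∫(-2/(y - 3)) dy.
Step 5. Evaluate the standard form [assuming y > 3]: now -3*log(y - 5) - 2*log(y - 3) - 3*log(y + 2) + ∫(-3*y*exp(4*y)/2) dy.
Step 6. Integrate ∫(-3*y*exp(4*y)/2) dy by parts with u = y, dv = (-3*exp(4*y)/2) dy, so v = -3*exp(4*y)/8: now -3*y*exp(4*y)/8 - 3*log(y - 5) - 2*log(y - 3) - 3*log(y + 2) + ∫(3*exp(4*y)/8) dy.
Step 7. Evaluate the standard form: now -3*y*exp(4*y)/8 + 3*exp(4*y)/32 - 3*log(y - 5) - 2*log(y - 3) - 3*log(y + 2).
Answer: -3*y*exp(4*y)/8 + 3*exp(4*y)/32 - 3*log(y - 5) - 2*log(y - 3) - 3*log(y + 2).


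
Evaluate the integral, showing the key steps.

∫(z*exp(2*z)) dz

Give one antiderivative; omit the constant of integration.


Step 1. Integrate ∫(z*exp(2*z)) dz by parts with u = z, dv = (exp(2*z)) dz, so v = exp(2*z)/2: now z*exp(2*z)/2 + ∫(-exp(2*z)/2) dz.
Step 2. Evaluate the standard form: now z*exp(2*z)/2 - exp(2*z)/4.
Answer: z*exp(2*z)/2 - exp(2*z)/4.


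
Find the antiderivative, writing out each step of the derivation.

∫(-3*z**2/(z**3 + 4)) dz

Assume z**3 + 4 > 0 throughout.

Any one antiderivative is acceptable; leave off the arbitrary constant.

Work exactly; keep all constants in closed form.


Step 1. Substitute u = z**3 + 4, turning ∫(-3*z**2/(z**3 + 4)) dz into ∫(-1/u) du: now ∫(-1/u) du.
Step 2. Evaluate the standard form [assuming u > 0]: now -log(u).
Step 3. Substitute back u = z**3 + 4: now -log(z**3 + 4).
Answer: -log(z**3 + 4).


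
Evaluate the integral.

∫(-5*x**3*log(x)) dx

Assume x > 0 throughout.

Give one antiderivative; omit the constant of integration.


Answer: -5*x**4*log(x)/4 + 5*x**4/16.


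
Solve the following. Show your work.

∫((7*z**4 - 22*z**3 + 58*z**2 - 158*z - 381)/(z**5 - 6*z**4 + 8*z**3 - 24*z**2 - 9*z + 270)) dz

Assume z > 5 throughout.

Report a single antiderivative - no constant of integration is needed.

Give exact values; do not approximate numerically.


Step 1. Decompose ∫((7*z**4 - 22*z**3 + 58*z**2 - 158*z - 381)/(z**5 - 6*z**4 + 8*z**3 - 24*z**2 - 9*z + 270)) dz by partial fractions, (7*z**4 - 22*z**3 + 58*z**2 - 158*z - 381)/(z**5 - 6*z**4 + 8*z**3 - 24*z**2 - 9*z + 270) = -4/(z**2 + 9) + 1/(z + 2) + 2/(z - 3) + 4/(z - 5): now ∫(4/(z - 5)) dz + ∫(2/(z - 3)) dz + ∫(1/(z + 2)) dz + ∫(-4/(z**2 + 9)) dz.
Step 2. Evaluate the standard form [assuming z > -2]: now log(z + 2) + ∫(4/(z - 5)) dz + ∫(2/(z - 3)) dz + ∫(-4/(z**2 + 9)) dz.
Step 3. Evaluate the standard form [assuming z > 3]: now 2*log(z - 3) + log(z + 2) + ∫(4/(z - 5)) dz + ∫(-4/(z**2 + 9)) dz.
Step 4. Evaluate the standard form [assuming z > 5]: now 4*log(z - 5) + 2*log(z - 3) + log(z + 2) + ∫(-4/(z**2 + 9)) dz.
Step 5. Evaluate the standard form: now 4*log(z - 5) + 2*log(z - 3) + log(z + 2) - 4*atan(z/3)/3.
Answer: 4*log(z - 5) + 2*log(z - 3) + log(z + 2) - 4*atan(z/3)/3.


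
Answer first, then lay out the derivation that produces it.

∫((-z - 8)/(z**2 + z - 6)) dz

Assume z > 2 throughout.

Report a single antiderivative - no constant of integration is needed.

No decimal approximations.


The answer is -2*log(z - 2) + log(z + 3).
Step 1. Decompose ∫((-z - 8)/(z**2 + z - 6)) dz by partial fractions, (-z - 8)/(z**2 + z - 6) = 1/(z + 3) - 2/(z - 2): now ∫(-2/(z - 2)) dz + ∫(1/(z + 3)) dz.
Step 2. Evaluate the standard form [assuming z > -3]: now log(z + 3) + ∫(-2/(z - 2)) dz.
Step 3. Evaluate the standard form [assuming z > 2]: now -2*log(z - 2) + log(z + 3).
Answer: -2*log(z - 2) + log(z + 3).


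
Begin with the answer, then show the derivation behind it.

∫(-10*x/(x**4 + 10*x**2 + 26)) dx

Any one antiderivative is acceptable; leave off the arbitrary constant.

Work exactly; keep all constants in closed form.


The answer is -5*atan(x**2 + 5).
Step 1. Substitute u = x**2 + 5, turning ∫(-10*x/(x**4 + 10*x**2 + 26)) dx into ∫(-5/(u**2 + 1)) du: now ∫(-5/(u**2 + 1)) du.
Step 2. Evaluate the standard form: now -5*atan(u).
Step 3. Substitute back u = x**2 + 5: now -5*atan(x**2 + 5).
Answer: -5*atan(x**2 + 5).


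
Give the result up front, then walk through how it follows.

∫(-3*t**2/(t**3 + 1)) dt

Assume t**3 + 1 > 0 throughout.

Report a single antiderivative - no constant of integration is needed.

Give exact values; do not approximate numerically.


The answer is -log(t**3 + 1).
Step 1. Substitute u = t**3 + 1, turning ∫(-3*t**2/(t**3 + 1)) dt into ∫(-1/u) du: now ∫(-1/u) du.
Step 2. Evaluate the standard form [assuming u > 0]: now -log(u).
Step 3. Substitute back u = t**3 + 1: now -log(t**3 + 1).
Answer: -log(t**3 + 1).


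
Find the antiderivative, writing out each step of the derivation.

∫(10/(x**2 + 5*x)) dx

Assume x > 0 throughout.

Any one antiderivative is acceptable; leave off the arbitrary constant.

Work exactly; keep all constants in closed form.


Step 1. Decompose ∫(10/(x**2 + 5*x)) dx by partial fractions, 10/(x**2 + 5*x) = -2/(x + 5) + 2/x: now ∫(2/x) dx + ∫(-2/(x + 5)) dx.
Step 2. Evaluate the standard form [assuming x > 0]: now 2*log(x) + ∫(-2/(x + 5)) dx.
Step 3. Evaluate the standard form [assuming x > -5]: now 2*log(x) - 2*log(x + 5).
Answer: 2*log(x) - 2*log(x + 5).


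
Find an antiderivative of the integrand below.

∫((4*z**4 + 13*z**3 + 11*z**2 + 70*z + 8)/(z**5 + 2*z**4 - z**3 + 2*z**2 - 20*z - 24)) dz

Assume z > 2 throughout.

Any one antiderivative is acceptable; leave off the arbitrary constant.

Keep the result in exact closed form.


Answer: 3*log(z - 2) + 2*log(z + 1) - log(z + 3) - atan(z/2).


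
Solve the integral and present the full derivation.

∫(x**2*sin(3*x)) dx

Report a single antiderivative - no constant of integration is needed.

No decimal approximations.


Step 1. Integrate ∫(x**2*sin(3*x)) dx by parts with u = x**2, dv = (sin(3*x)) dx, so v = -cos(3*x)/3: now -x**2*cos(3*x)/3 + ∫(2*x*cos(3*x)/3) dx.
Step 2. Integrate ∫(2*x*cos(3*x)/3) dx by parts with u = x, dv = (2*cos(3*x)/3) dx, so v = 2*sin(3*x)/9: now -x**2*cos(3*x)/3 + 2*x*sin(3*x)/9 + ∫(-2*sin(3*x)/9) dx.
Step 3. Evaluate the standard form: now -x**2*cos(3*x)/3 + 2*x*sin(3*x)/9 + 2*cos(3*x)/27.
Answer: -x**2*cos(3*x)/3 + 2*x*sin(3*x)/9 + 2*cos(3*x)/27.


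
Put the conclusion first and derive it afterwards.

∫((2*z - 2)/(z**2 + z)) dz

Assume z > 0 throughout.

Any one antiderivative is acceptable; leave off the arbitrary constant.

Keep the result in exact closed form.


The answer is -2*log(z) + 4*log(z + 1).
Step 1. Decompose ∫((2*z - 2)/(z**2 + z)) dz by partial fractions, (2*z - 2)/(z**2 + z) = 4/(z + 1) - 2/z: now ∫(-2/z) dz + ∫(4/(z + 1)) dz.
Step 2. Evaluate the standard form [assuming z > 0]: now -2*log(z) + ∫(4/(z + 1)) dz.
Step 3. Evaluate the standard form [assuming z > -1]: now -2*log(z) + 4*log(z + 1).
Answer: -2*log(z) + 4*log(z + 1).


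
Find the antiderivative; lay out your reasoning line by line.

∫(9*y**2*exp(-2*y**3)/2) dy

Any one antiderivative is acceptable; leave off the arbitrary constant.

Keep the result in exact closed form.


Step 1. Substitute u = y**3, turning ∫(9*y**2*exp(-2*y**3)/2) dy into ∫(3*exp(-2*u)/2) du: now ∫(3*exp(-2*u)/2) du.
Step 2. Evaluate the standard form: now -3*exp(-2*u)/4.
Step 3. Substitute back u = y**3: now -3*exp(-2*y**3)/4.
Answer: -3*exp(-2*y**3)/4.


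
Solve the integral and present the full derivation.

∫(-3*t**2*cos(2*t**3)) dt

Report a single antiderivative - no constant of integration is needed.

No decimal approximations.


Step 1. Substitute u = t**3, turning ∫(-3*t**2*cos(2*t**3)) dt into ∫(-cos(2*u)) du: now ∫(-cos(2*u)) du.
Step 2. Evaluate the standard form: now -sin(2*u)/2.
Step 3. Substitute back u = t**3: now -sin(2*t**3)/2.
Answer: -sin(2*t**3)/2.


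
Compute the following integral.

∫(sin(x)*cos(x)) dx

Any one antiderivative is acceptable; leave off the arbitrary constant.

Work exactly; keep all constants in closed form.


Answer: sin(x)**2/2.


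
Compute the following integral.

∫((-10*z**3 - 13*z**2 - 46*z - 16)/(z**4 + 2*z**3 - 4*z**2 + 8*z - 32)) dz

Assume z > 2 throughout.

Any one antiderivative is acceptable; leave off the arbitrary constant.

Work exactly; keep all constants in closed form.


Answer: -5*log(z - 2) - 5*log(z + 4) - 3*atan(z/2)/2.


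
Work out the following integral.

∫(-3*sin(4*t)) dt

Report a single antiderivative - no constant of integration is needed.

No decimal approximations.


Answer: 3*cos(4*t)/4.


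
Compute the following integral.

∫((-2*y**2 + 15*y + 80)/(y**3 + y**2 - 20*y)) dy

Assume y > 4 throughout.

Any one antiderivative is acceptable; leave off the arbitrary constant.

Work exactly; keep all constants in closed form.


Answer: -4*log(y) + 3*log(y - 4) - log(y + 5).


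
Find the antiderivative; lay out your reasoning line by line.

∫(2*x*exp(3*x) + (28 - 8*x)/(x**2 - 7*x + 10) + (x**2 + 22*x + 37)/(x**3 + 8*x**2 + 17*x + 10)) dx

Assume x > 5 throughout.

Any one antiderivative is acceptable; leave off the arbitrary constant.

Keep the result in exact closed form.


Step 1. Rewrite: now ∫(2*x*exp(3*x)) dx + ∫((28 - 8*x)/(x**2 - 7*x + 10)) dx + ∫((x**2 + 22*x + 37)/(x**3 + 8*x**2 + 17*x + 10)) dx.
Step 2. Decompose ∫((28 - 8*x)/(x**2 - 7*x + 10)) dx by partial fractions, (28 - 8*x)/(x**2 - 7*x + 10) = -4/(x - 2) - 4/(x - 5): now ∫(2*x*exp(3*x)) dx + ∫((x**2 + 22*x + 37)/(x**3 + 8*x**2 + 17*x + 10)) dx + ∫(-4/(x - 5)) dx + ∫(-4/(x - 2)) dx.
Step 3. Evaluate the standard form [assuming x > 2]: now -4*log(x - 2) + ∫(2*x*exp(3*x)) dx + ∫((x**2 + 22*x + 37)/(x**3 + 8*x**2 + 17*x + 10)) dx + ∫(-4/(x - 5)) dx.
Step 4. Evaluate the standard form [assuming x > 5]: now -4*log(x - 5) - 4*log(x - 2) + ∫(2*x*exp(3*x)) dx + ∫((x**2 + 22*x + 37)/(x**3 + 8*x**2 + 17*x + 10)) dx.
Step 5. Integrate ∫(2*x*exp(3*x)) dx by parts with u = x, dv = (2*exp(3*x)) dx, so v = 2*exp(3*x)/3: now 2*x*exp(3*x)/3 - 4*log(x - 5) - 4*log(x - 2) + ∫((x**2 + 22*x + 37)/(x**3 + 8*x**2 + 17*x + 10)) dx + ∫(-2*exp(3*x)/3) dx.
Step 6. Evaluate the standard form: now 2*x*exp(3*x)/3 - 2*exp(3*x)/9 - 4*log(x - 5) - 4*log(x - 2) + ∫((x**2 + 22*x + 37)/(x**3 + 8*x**2 + 17*x + 10)) dx.
Step 7. Decompose ∫((x**2 + 22*x + 37)/(x**3 + 8*x**2 + 17*x + 10)) dx by partial fractions, (x**2 + 22*x + 37)/(x**3 + 8*x**2 + 17*x + 10) = -4/(x + 5) + 1/(x + 2) + 4/(x + 1): now 2*x*exp(3*x)/3 - 2*exp(3*x)/9 - 4*log(x - 5) - 4*log(x - 2) + ∫(4/(x + 1)) dx + ∫(1/(x + 2)) dx + ∫(-4/(x + 5)) dx.
Step 8. Evaluate the standard form [assuming x > -2]: now 2*x*exp(3*x)/3 - 2*exp(3*x)/9 - 4*log(x - 5) - 4*log(x - 2) + log(x + 2) + ∫(4/(x + 1)) dx + ∫(-4/(x + 5)) dx.
Step 9. Evaluate the standard form [assuming x > -1]: now 2*x*exp(3*x)/3 - 2*exp(3*x)/9 - 4*log(x - 5) - 4*log(x - 2) + 4*log(x + 1) + log(x + 2) + ∫(-4/(x + 5)) dx.
Step 10. Evaluate the standard form [assuming x > -5]: now 2*x*exp(3*x)/3 - 2*exp(3*x)/9 - 4*log(x - 5) - 4*log(x - 2) + 4*log(x + 1) + log(x + 2) - 4*log(x + 5).
Answer: 2*x*exp(3*x)/3 - 2*exp(3*x)/9 - 4*log(x - 5) - 4*log(x - 2) + 4*log(x + 1) + log(x + 2) - 4*log(x + 5).
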